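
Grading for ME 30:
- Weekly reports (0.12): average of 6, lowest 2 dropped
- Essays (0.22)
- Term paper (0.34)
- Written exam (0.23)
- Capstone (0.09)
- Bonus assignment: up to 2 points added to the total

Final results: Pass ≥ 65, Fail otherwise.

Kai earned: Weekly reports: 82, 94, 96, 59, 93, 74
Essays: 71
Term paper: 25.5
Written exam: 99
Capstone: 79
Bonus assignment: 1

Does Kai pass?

Weekly reports: drop 59, 74 → average of remaining 4 = 365/4 = 91.25
Weighted total:
  Weekly reports 91.25 × 0.12 = 10.95
  Essays 71 × 0.22 = 15.62
  Term paper 25.5 × 0.34 = 8.67
  Written exam 99 × 0.23 = 22.77
  Capstone 79 × 0.09 = 7.11
Sum = 65.12
Bonus assignment: 65.12 + 1 = 66.12
66.12 ≥ 65 → Pass

Pass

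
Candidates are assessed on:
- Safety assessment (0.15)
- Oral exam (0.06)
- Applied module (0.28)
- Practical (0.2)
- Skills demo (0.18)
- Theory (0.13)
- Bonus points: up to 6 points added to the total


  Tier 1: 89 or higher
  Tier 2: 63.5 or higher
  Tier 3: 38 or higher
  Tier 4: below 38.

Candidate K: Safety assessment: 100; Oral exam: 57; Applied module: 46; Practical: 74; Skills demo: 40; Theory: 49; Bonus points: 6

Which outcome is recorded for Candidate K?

Weighted total:
  Safety assessment 100 × 0.15 = 15
  Oral exam 57 × 0.06 = 3.42
  Applied module 46 × 0.28 = 12.88
  Practical 74 × 0.2 = 14.8
  Skills demo 40 × 0.18 = 7.2
  Theory 49 × 0.13 = 6.37
Sum = 59.67
Bonus points: 59.67 + 6 = 65.67
65.67 is ≥ 63.5 and < 89 → Tier 2

Tier 2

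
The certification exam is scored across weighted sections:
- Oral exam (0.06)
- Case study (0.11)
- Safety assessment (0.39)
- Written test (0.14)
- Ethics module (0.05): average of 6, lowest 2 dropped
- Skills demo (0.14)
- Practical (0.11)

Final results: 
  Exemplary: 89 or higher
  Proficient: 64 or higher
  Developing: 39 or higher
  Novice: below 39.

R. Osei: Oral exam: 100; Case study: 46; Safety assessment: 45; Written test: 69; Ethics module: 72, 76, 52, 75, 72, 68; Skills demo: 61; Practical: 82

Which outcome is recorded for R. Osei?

Ethics module: drop 52, 68 → average of remaining 4 = 295/4 = 73.75
Weighted total:
  Oral exam 100 × 0.06 = 6
  Case study 46 × 0.11 = 5.06
  Safety assessment 45 × 0.39 = 17.55
  Written test 69 × 0.14 = 9.66
  Ethics module 73.75 × 0.05 = 3.6875
  Skills demo 61 × 0.14 = 8.54
  Practical 82 × 0.11 = 9.02
Sum = 59.5175
59.5175 is ≥ 39 and < 64 → Developing

Developing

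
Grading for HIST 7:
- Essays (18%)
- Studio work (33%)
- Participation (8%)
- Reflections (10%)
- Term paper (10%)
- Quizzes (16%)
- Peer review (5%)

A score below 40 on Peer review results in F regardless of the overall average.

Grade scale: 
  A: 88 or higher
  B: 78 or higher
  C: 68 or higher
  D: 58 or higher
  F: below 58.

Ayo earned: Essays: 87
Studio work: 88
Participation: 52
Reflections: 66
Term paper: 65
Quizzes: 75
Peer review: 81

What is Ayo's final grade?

B

Peer review score 81 ≥ 40: minimum met.
Weighted total:
  Essays 87 × 0.18 = 15.66
  Studio work 88 × 0.33 = 29.04
  Participation 52 × 0.08 = 4.16
  Reflections 66 × 0.1 = 6.6
  Term paper 65 × 0.1 = 6.5
  Quizzes 75 × 0.16 = 12
  Peer review 81 × 0.05 = 4.05
Sum = 78.01
78.01 is ≥ 78 and < 88 → B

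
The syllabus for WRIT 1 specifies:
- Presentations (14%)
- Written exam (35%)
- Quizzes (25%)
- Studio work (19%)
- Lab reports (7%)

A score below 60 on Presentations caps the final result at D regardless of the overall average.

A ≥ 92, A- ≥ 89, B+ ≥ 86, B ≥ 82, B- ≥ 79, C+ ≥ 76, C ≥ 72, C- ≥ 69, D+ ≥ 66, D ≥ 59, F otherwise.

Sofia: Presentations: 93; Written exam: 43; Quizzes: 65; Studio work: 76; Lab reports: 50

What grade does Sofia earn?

Presentations score 93 ≥ 60: minimum met.
Weighted total:
  Presentations 93 × 0.14 = 13.02
  Written exam 43 × 0.35 = 15.05
  Quizzes 65 × 0.25 = 16.25
  Studio work 76 × 0.19 = 14.44
  Lab reports 50 × 0.07 = 3.5
Sum = 62.26
62.26 is ≥ 59 and < 66 → D

D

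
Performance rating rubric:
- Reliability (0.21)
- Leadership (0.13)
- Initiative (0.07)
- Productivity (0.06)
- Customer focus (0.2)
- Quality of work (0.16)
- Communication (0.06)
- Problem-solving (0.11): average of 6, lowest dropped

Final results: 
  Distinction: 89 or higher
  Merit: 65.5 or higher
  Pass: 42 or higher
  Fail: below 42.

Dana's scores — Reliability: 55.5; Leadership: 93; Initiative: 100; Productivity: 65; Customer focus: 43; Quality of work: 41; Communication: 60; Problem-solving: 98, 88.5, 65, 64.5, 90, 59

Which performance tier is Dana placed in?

Problem-solving: drop 59 → average of remaining 5 = 406/5 = 81.2
Weighted total:
  Reliability 55.5 × 0.21 = 11.655
  Leadership 93 × 0.13 = 12.09
  Initiative 100 × 0.07 = 7
  Productivity 65 × 0.06 = 3.9
  Customer focus 43 × 0.2 = 8.6
  Quality of work 41 × 0.16 = 6.56
  Communication 60 × 0.06 = 3.6
  Problem-solving 81.2 × 0.11 = 8.932
Sum = 62.337
62.337 is ≥ 42 and < 65.5 → Pass

Pass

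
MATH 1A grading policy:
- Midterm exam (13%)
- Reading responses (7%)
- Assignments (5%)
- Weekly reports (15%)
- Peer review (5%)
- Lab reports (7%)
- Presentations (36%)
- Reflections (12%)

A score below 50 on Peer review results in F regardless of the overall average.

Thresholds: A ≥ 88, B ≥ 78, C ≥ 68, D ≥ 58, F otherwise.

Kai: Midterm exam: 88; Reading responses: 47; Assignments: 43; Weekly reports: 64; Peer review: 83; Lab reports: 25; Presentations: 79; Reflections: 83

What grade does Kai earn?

Peer review score 83 ≥ 50: minimum met.
Weighted total:
  Midterm exam 88 × 0.13 = 11.44
  Reading responses 47 × 0.07 = 3.29
  Assignments 43 × 0.05 = 2.15
  Weekly reports 64 × 0.15 = 9.6
  Peer review 83 × 0.05 = 4.15
  Lab reports 25 × 0.07 = 1.75
  Presentations 79 × 0.36 = 28.44
  Reflections 83 × 0.12 = 9.96
Sum = 70.78
70.78 is ≥ 68 and < 78 → C

C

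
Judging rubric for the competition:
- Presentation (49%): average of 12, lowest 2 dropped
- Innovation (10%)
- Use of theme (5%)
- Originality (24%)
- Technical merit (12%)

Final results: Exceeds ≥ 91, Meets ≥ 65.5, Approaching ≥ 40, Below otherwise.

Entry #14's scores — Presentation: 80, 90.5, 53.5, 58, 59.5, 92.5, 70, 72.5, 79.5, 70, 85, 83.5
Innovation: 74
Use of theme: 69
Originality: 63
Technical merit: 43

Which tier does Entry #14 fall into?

Meets

Presentation: drop 53.5, 58 → average of remaining 10 = 783/10 = 78.3
Weighted total:
  Presentation 78.3 × 0.49 = 38.367
  Innovation 74 × 0.1 = 7.4
  Use of theme 69 × 0.05 = 3.45
  Originality 63 × 0.24 = 15.12
  Technical merit 43 × 0.12 = 5.16
Sum = 69.497
69.497 is ≥ 65.5 and < 91 → Meets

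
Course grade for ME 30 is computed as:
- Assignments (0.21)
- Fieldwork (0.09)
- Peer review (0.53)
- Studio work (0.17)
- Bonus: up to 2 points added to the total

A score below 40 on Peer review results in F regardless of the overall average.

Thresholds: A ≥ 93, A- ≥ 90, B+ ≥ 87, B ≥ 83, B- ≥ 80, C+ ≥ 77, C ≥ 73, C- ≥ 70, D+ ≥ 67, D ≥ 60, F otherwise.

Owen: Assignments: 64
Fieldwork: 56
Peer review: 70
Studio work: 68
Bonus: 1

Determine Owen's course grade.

Peer review score 70 ≥ 40: minimum met.
Weighted total:
  Assignments 64 × 0.21 = 13.44
  Fieldwork 56 × 0.09 = 5.04
  Peer review 70 × 0.53 = 37.1
  Studio work 68 × 0.17 = 11.56
Sum = 67.14
Bonus: 67.14 + 1 = 68.14
68.14 is ≥ 67 and < 70 → D+

D+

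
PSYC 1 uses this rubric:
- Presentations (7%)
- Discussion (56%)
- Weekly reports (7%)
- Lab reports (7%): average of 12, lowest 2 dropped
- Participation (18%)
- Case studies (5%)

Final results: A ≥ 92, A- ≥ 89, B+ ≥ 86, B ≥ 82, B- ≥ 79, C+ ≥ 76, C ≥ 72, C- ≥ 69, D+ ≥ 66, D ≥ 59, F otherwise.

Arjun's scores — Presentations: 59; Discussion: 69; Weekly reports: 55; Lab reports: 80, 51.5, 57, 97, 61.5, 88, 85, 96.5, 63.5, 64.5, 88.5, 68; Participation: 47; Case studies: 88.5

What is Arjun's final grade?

Lab reports: drop 51.5, 57 → average of remaining 10 = 792.5/10 = 79.25
Weighted total:
  Presentations 59 × 0.07 = 4.13
  Discussion 69 × 0.56 = 38.64
  Weekly reports 55 × 0.07 = 3.85
  Lab reports 79.25 × 0.07 = 5.5475
  Participation 47 × 0.18 = 8.46
  Case studies 88.5 × 0.05 = 4.425
Sum = 65.0525
65.0525 is ≥ 59 and < 66 → D

D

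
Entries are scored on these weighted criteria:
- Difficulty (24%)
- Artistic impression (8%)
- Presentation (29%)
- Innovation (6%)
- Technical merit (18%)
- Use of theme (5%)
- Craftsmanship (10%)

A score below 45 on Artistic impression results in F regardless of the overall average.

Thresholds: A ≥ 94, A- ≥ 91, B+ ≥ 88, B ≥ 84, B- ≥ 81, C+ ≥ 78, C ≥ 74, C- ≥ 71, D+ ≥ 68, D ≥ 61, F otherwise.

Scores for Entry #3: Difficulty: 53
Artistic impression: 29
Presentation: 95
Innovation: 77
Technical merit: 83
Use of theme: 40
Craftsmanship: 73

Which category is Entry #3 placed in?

Artistic impression score 29 < 45: minimum not met.
Weighted total:
  Difficulty 53 × 0.24 = 12.72
  Artistic impression 29 × 0.08 = 2.32
  Presentation 95 × 0.29 = 27.55
  Innovation 77 × 0.06 = 4.62
  Technical merit 83 × 0.18 = 14.94
  Use of theme 40 × 0.05 = 2
  Craftsmanship 73 × 0.1 = 7.3
Sum = 71.45
Because the Artistic impression minimum was not met, the result is F.

F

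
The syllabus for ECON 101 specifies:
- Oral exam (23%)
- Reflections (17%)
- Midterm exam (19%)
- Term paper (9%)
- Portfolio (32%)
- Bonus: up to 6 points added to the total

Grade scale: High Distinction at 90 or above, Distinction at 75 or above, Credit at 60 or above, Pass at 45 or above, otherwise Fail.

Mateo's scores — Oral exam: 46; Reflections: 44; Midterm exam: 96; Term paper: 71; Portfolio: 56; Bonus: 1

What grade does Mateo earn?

Weighted total:
  Oral exam 46 × 0.23 = 10.58
  Reflections 44 × 0.17 = 7.48
  Midterm exam 96 × 0.19 = 18.24
  Term paper 71 × 0.09 = 6.39
  Portfolio 56 × 0.32 = 17.92
Sum = 60.61
Bonus: 60.61 + 1 = 61.61
61.61 is ≥ 60 and < 75 → Credit

Credit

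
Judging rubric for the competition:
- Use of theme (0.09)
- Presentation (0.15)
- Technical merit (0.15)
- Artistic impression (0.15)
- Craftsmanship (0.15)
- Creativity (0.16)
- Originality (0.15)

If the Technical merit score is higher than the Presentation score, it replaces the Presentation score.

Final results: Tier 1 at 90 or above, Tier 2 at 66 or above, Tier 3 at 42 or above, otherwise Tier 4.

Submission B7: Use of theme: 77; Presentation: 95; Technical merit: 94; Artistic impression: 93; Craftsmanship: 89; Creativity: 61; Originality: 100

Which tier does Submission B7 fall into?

Technical merit (94) ≤ Presentation (95), so Presentation stays at 95.
Weighted total:
  Use of theme 77 × 0.09 = 6.93
  Presentation 95 × 0.15 = 14.25
  Technical merit 94 × 0.15 = 14.1
  Artistic impression 93 × 0.15 = 13.95
  Craftsmanship 89 × 0.15 = 13.35
  Creativity 61 × 0.16 = 9.76
  Originality 100 × 0.15 = 15
Sum = 87.34
87.34 is ≥ 66 and < 90 → Tier 2

Tier 2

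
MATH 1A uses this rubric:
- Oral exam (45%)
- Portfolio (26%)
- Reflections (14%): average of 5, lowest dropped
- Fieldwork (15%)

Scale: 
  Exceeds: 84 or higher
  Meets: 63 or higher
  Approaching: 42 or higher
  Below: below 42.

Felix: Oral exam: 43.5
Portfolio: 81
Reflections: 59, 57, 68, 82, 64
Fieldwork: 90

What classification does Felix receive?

Meets

Reflections: drop 57 → average of remaining 4 = 273/4 = 68.25
Weighted total:
  Oral exam 43.5 × 0.45 = 19.575
  Portfolio 81 × 0.26 = 21.06
  Reflections 68.25 × 0.14 = 9.555
  Fieldwork 90 × 0.15 = 13.5
Sum = 63.69
63.69 is ≥ 63 and < 84 → Meets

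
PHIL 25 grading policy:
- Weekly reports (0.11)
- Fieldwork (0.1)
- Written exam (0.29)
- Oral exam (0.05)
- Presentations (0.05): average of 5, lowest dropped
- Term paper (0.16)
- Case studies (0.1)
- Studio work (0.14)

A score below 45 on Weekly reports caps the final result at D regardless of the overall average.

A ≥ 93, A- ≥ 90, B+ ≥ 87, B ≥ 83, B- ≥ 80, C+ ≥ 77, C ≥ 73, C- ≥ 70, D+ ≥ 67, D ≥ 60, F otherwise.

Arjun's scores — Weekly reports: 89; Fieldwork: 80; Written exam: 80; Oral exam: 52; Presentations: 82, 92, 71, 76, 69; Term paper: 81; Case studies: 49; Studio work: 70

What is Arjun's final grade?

C

Presentations: drop 69 → average of remaining 4 = 321/4 = 80.25
Weekly reports score 89 ≥ 45: minimum met.
Weighted total:
  Weekly reports 89 × 0.11 = 9.79
  Fieldwork 80 × 0.1 = 8
  Written exam 80 × 0.29 = 23.2
  Oral exam 52 × 0.05 = 2.6
  Presentations 80.25 × 0.05 = 4.0125
  Term paper 81 × 0.16 = 12.96
  Case studies 49 × 0.1 = 4.9
  Studio work 70 × 0.14 = 9.8
Sum = 75.2625
75.2625 is ≥ 73 and < 77 → C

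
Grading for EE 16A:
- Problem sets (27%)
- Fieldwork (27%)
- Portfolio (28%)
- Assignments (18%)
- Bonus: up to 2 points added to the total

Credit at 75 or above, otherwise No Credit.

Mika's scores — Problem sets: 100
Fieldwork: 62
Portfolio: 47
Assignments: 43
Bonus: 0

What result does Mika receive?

No Credit

Weighted total:
  Problem sets 100 × 0.27 = 27
  Fieldwork 62 × 0.27 = 16.74
  Portfolio 47 × 0.28 = 13.16
  Assignments 43 × 0.18 = 7.74
Sum = 64.64
Bonus: 64.64 + 0 = 64.64
64.64 < 75 → No Credit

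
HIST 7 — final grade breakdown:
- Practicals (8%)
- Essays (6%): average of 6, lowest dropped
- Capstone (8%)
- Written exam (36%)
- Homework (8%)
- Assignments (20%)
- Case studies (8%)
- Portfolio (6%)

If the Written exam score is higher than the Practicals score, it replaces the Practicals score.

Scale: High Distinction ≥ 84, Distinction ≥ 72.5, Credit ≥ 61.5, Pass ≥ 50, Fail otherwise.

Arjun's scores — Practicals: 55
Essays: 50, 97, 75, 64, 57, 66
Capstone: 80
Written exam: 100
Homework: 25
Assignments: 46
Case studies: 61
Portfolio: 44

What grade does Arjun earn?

Essays: drop 50 → average of remaining 5 = 359/5 = 71.8
Written exam (100) > Practicals (55), so Practicals counts as 100.
Weighted total:
  Practicals 100 × 0.08 = 8
  Essays 71.8 × 0.06 = 4.308
  Capstone 80 × 0.08 = 6.4
  Written exam 100 × 0.36 = 36
  Homework 25 × 0.08 = 2
  Assignments 46 × 0.2 = 9.2
  Case studies 61 × 0.08 = 4.88
  Portfolio 44 × 0.06 = 2.64
Sum = 73.428
73.428 is ≥ 72.5 and < 84 → Distinction

Distinction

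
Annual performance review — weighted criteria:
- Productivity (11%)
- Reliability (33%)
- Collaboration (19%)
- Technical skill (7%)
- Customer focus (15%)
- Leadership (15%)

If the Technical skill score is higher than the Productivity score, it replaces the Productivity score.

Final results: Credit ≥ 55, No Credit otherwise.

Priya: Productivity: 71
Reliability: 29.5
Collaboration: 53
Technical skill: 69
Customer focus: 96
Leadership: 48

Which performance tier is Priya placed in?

Technical skill (69) ≤ Productivity (71), so Productivity stays at 71.
Weighted total:
  Productivity 71 × 0.11 = 7.81
  Reliability 29.5 × 0.33 = 9.735
  Collaboration 53 × 0.19 = 10.07
  Technical skill 69 × 0.07 = 4.83
  Customer focus 96 × 0.15 = 14.4
  Leadership 48 × 0.15 = 7.2
Sum = 54.045
54.045 < 55 → No Credit

No Credit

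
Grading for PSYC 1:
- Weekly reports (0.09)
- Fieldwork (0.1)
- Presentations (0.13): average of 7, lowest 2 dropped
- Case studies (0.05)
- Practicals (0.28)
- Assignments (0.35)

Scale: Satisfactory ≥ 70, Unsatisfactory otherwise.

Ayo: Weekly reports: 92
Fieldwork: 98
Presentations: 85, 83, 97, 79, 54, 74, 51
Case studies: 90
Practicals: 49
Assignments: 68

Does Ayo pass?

Presentations: drop 51, 54 → average of remaining 5 = 418/5 = 83.6
Weighted total:
  Weekly reports 92 × 0.09 = 8.28
  Fieldwork 98 × 0.1 = 9.8
  Presentations 83.6 × 0.13 = 10.868
  Case studies 90 × 0.05 = 4.5
  Practicals 49 × 0.28 = 13.72
  Assignments 68 × 0.35 = 23.8
Sum = 70.968
70.968 ≥ 70 → Satisfactory

Satisfactory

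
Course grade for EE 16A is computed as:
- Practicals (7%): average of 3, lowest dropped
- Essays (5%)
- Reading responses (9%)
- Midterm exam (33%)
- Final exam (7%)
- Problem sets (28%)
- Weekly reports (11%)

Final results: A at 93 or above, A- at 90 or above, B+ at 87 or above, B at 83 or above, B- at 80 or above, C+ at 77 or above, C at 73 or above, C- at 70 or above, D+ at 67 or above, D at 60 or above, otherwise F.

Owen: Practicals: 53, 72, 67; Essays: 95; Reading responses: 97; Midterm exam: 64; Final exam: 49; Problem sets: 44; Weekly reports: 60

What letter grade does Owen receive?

Practicals: drop 53 → average of remaining 2 = 139/2 = 69.5
Weighted total:
  Practicals 69.5 × 0.07 = 4.865
  Essays 95 × 0.05 = 4.75
  Reading responses 97 × 0.09 = 8.73
  Midterm exam 64 × 0.33 = 21.12
  Final exam 49 × 0.07 = 3.43
  Problem sets 44 × 0.28 = 12.32
  Weekly reports 60 × 0.11 = 6.6
Sum = 61.815
61.815 is ≥ 60 and < 67 → D

D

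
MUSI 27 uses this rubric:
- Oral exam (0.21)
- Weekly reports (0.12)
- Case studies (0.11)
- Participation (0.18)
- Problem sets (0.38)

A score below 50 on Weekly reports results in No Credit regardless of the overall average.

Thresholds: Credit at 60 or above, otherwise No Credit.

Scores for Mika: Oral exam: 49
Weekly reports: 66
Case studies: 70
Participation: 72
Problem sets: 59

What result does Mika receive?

Credit

Weekly reports score 66 ≥ 50: minimum met.
Weighted total:
  Oral exam 49 × 0.21 = 10.29
  Weekly reports 66 × 0.12 = 7.92
  Case studies 70 × 0.11 = 7.7
  Participation 72 × 0.18 = 12.96
  Problem sets 59 × 0.38 = 22.42
Sum = 61.29
61.29 ≥ 60 → Credit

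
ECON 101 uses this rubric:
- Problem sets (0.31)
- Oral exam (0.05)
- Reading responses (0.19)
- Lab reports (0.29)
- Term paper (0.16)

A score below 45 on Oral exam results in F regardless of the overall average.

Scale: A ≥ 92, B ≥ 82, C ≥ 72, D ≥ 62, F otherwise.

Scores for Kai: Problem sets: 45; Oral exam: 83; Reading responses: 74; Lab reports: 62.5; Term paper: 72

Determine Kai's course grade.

F

Oral exam score 83 ≥ 45: minimum met.
Weighted total:
  Problem sets 45 × 0.31 = 13.95
  Oral exam 83 × 0.05 = 4.15
  Reading responses 74 × 0.19 = 14.06
  Lab reports 62.5 × 0.29 = 18.125
  Term paper 72 × 0.16 = 11.52
Sum = 61.805
61.805 < 62 → F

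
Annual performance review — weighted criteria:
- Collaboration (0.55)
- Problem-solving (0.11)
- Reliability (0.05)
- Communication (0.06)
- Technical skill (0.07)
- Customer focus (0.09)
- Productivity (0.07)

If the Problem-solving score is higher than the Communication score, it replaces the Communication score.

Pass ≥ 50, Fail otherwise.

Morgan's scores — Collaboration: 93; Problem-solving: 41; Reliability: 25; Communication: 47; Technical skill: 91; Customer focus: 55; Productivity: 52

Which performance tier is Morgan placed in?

Problem-solving (41) ≤ Communication (47), so Communication stays at 47.
Weighted total:
  Collaboration 93 × 0.55 = 51.15
  Problem-solving 41 × 0.11 = 4.51
  Reliability 25 × 0.05 = 1.25
  Communication 47 × 0.06 = 2.82
  Technical skill 91 × 0.07 = 6.37
  Customer focus 55 × 0.09 = 4.95
  Productivity 52 × 0.07 = 3.64
Sum = 74.69
74.69 ≥ 50 → Pass

Pass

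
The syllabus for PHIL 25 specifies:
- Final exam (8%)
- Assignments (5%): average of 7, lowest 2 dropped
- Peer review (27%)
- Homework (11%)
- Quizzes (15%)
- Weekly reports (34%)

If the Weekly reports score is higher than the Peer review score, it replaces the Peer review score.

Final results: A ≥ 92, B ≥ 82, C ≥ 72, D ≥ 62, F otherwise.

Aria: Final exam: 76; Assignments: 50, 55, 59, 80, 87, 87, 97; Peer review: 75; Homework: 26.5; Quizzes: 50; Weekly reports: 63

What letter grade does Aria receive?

D

Assignments: drop 50, 55 → average of remaining 5 = 410/5 = 82
Weekly reports (63) ≤ Peer review (75), so Peer review stays at 75.
Weighted total:
  Final exam 76 × 0.08 = 6.08
  Assignments 82 × 0.05 = 4.1
  Peer review 75 × 0.27 = 20.25
  Homework 26.5 × 0.11 = 2.915
  Quizzes 50 × 0.15 = 7.5
  Weekly reports 63 × 0.34 = 21.42
Sum = 62.265
62.265 is ≥ 62 and < 72 → D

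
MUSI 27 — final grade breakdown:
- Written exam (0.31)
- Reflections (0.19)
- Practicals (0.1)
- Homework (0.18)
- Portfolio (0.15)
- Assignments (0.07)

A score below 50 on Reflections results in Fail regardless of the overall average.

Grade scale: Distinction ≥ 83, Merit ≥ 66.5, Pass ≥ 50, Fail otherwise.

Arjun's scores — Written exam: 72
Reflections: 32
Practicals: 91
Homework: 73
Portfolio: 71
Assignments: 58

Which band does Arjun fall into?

Fail

Reflections score 32 < 50: minimum not met.
Weighted total:
  Written exam 72 × 0.31 = 22.32
  Reflections 32 × 0.19 = 6.08
  Practicals 91 × 0.1 = 9.1
  Homework 73 × 0.18 = 13.14
  Portfolio 71 × 0.15 = 10.65
  Assignments 58 × 0.07 = 4.06
Sum = 65.35
Because the Reflections minimum was not met, the result is Fail.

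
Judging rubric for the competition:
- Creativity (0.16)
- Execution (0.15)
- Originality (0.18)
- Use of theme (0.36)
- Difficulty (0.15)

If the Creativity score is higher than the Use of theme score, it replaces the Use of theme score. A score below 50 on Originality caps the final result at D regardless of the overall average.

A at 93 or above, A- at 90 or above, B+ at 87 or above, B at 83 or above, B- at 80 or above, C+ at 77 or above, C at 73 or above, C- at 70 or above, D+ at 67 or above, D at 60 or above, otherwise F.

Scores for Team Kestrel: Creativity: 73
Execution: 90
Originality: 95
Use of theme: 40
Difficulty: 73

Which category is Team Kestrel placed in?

Creativity (73) > Use of theme (40), so Use of theme counts as 73.
Originality score 95 ≥ 50: minimum met.
Weighted total:
  Creativity 73 × 0.16 = 11.68
  Execution 90 × 0.15 = 13.5
  Originality 95 × 0.18 = 17.1
  Use of theme 73 × 0.36 = 26.28
  Difficulty 73 × 0.15 = 10.95
Sum = 79.51
79.51 is ≥ 77 and < 80 → C+

C+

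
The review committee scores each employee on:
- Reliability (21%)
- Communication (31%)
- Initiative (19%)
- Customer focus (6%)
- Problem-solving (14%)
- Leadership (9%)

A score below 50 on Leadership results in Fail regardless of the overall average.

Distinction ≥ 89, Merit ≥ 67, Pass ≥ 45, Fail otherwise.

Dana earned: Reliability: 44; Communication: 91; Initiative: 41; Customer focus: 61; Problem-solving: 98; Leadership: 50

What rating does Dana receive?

Merit

Leadership score 50 ≥ 50: minimum met.
Weighted total:
  Reliability 44 × 0.21 = 9.24
  Communication 91 × 0.31 = 28.21
  Initiative 41 × 0.19 = 7.79
  Customer focus 61 × 0.06 = 3.66
  Problem-solving 98 × 0.14 = 13.72
  Leadership 50 × 0.09 = 4.5
Sum = 67.12
67.12 is ≥ 67 and < 89 → Merit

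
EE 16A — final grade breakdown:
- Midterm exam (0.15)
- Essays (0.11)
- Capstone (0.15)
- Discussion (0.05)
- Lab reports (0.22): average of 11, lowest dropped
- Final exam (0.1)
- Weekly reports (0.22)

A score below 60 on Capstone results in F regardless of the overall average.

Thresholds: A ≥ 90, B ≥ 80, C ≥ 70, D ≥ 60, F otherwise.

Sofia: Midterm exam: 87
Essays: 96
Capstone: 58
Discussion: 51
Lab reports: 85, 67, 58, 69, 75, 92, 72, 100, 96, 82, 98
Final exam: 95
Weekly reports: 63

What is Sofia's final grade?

Lab reports: drop 58 → average of remaining 10 = 836/10 = 83.6
Capstone score 58 < 60: minimum not met.
Weighted total:
  Midterm exam 87 × 0.15 = 13.05
  Essays 96 × 0.11 = 10.56
  Capstone 58 × 0.15 = 8.7
  Discussion 51 × 0.05 = 2.55
  Lab reports 83.6 × 0.22 = 18.392
  Final exam 95 × 0.1 = 9.5
  Weekly reports 63 × 0.22 = 13.86
Sum = 76.612
Because the Capstone minimum was not met, the result is F.

F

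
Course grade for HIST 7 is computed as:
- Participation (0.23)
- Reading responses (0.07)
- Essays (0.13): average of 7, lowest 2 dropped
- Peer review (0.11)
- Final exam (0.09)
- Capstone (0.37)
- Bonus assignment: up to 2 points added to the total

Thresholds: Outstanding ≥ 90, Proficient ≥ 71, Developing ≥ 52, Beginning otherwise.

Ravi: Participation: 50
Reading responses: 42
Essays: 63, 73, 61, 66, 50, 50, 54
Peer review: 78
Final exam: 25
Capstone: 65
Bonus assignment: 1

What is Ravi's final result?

Developing

Essays: drop 50, 50 → average of remaining 5 = 317/5 = 63.4
Weighted total:
  Participation 50 × 0.23 = 11.5
  Reading responses 42 × 0.07 = 2.94
  Essays 63.4 × 0.13 = 8.242
  Peer review 78 × 0.11 = 8.58
  Final exam 25 × 0.09 = 2.25
  Capstone 65 × 0.37 = 24.05
Sum = 57.562
Bonus assignment: 57.562 + 1 = 58.562
58.562 is ≥ 52 and < 71 → Developing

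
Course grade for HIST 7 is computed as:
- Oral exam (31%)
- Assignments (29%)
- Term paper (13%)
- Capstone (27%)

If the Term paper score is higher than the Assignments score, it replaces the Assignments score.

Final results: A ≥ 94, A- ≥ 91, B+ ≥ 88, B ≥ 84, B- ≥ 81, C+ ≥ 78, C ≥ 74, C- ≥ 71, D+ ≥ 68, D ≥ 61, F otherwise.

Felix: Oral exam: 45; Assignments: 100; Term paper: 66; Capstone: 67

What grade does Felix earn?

Term paper (66) ≤ Assignments (100), so Assignments stays at 100.
Weighted total:
  Oral exam 45 × 0.31 = 13.95
  Assignments 100 × 0.29 = 29
  Term paper 66 × 0.13 = 8.58
  Capstone 67 × 0.27 = 18.09
Sum = 69.62
69.62 is ≥ 68 and < 71 → D+

D+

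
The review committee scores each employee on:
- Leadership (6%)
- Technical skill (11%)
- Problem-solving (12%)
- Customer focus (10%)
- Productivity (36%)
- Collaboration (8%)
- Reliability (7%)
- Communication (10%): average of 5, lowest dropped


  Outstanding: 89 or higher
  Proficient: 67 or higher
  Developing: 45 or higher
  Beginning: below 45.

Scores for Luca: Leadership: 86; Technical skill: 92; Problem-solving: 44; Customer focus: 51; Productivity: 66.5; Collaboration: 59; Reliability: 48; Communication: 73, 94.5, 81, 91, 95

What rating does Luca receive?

Developing

Communication: drop 73 → average of remaining 4 = 361.5/4 = 90.375
Weighted total:
  Leadership 86 × 0.06 = 5.16
  Technical skill 92 × 0.11 = 10.12
  Problem-solving 44 × 0.12 = 5.28
  Customer focus 51 × 0.1 = 5.1
  Productivity 66.5 × 0.36 = 23.94
  Collaboration 59 × 0.08 = 4.72
  Reliability 48 × 0.07 = 3.36
  Communication 90.375 × 0.1 = 9.0375
Sum = 66.7175
66.7175 is ≥ 45 and < 67 → Developing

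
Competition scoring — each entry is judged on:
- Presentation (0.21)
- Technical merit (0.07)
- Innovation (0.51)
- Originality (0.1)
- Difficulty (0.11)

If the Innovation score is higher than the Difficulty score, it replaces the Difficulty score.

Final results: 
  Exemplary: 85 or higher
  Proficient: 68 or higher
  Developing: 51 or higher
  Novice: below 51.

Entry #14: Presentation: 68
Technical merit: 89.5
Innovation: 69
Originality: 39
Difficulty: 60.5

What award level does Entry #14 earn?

Innovation (69) > Difficulty (60.5), so Difficulty counts as 69.
Weighted total:
  Presentation 68 × 0.21 = 14.28
  Technical merit 89.5 × 0.07 = 6.265
  Innovation 69 × 0.51 = 35.19
  Originality 39 × 0.1 = 3.9
  Difficulty 69 × 0.11 = 7.59
Sum = 67.225
67.225 is ≥ 51 and < 68 → Developing

Developing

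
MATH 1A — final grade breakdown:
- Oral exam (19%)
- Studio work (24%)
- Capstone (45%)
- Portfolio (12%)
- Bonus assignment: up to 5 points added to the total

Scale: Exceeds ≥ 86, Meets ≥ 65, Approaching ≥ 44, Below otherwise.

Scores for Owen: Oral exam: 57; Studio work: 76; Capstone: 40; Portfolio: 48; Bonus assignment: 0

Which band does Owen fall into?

Approaching

Weighted total:
  Oral exam 57 × 0.19 = 10.83
  Studio work 76 × 0.24 = 18.24
  Capstone 40 × 0.45 = 18
  Portfolio 48 × 0.12 = 5.76
Sum = 52.83
Bonus assignment: 52.83 + 0 = 52.83
52.83 is ≥ 44 and < 65 → Approaching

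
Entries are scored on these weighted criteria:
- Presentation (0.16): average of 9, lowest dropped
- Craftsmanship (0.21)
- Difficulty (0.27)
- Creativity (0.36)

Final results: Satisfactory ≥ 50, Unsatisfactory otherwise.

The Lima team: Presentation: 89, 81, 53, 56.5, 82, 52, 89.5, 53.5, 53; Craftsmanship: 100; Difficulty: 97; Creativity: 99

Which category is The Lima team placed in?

Satisfactory

Presentation: drop 52 → average of remaining 8 = 557.5/8 = 69.6875
Weighted total:
  Presentation 69.6875 × 0.16 = 11.15
  Craftsmanship 100 × 0.21 = 21
  Difficulty 97 × 0.27 = 26.19
  Creativity 99 × 0.36 = 35.64
Sum = 93.98
93.98 ≥ 50 → Satisfactory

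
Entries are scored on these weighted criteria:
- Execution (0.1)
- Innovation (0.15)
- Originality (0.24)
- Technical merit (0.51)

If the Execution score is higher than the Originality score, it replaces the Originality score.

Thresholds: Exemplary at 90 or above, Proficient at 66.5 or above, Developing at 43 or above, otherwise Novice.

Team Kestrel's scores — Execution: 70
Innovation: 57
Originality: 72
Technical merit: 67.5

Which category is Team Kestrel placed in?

Execution (70) ≤ Originality (72), so Originality stays at 72.
Weighted total:
  Execution 70 × 0.1 = 7
  Innovation 57 × 0.15 = 8.55
  Originality 72 × 0.24 = 17.28
  Technical merit 67.5 × 0.51 = 34.425
Sum = 67.255
67.255 is ≥ 66.5 and < 90 → Proficient

Proficient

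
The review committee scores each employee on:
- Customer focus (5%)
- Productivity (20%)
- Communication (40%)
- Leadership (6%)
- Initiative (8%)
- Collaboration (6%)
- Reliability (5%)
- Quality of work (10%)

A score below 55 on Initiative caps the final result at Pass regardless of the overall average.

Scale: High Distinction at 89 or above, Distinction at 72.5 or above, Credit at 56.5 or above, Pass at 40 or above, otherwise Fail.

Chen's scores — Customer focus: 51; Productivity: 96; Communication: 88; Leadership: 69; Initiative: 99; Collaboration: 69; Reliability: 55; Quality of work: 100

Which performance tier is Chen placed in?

Distinction

Initiative score 99 ≥ 55: minimum met.
Weighted total:
  Customer focus 51 × 0.05 = 2.55
  Productivity 96 × 0.2 = 19.2
  Communication 88 × 0.4 = 35.2
  Leadership 69 × 0.06 = 4.14
  Initiative 99 × 0.08 = 7.92
  Collaboration 69 × 0.06 = 4.14
  Reliability 55 × 0.05 = 2.75
  Quality of work 100 × 0.1 = 10
Sum = 85.9
85.9 is ≥ 72.5 and < 89 → Distinction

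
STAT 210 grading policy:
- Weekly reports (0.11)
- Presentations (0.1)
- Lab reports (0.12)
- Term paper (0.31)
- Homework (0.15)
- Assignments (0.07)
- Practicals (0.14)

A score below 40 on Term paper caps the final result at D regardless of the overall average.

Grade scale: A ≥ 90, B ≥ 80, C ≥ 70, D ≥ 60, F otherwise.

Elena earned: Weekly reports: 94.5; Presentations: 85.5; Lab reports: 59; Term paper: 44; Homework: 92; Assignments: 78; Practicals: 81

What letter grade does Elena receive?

Term paper score 44 ≥ 40: minimum met.
Weighted total:
  Weekly reports 94.5 × 0.11 = 10.395
  Presentations 85.5 × 0.1 = 8.55
  Lab reports 59 × 0.12 = 7.08
  Term paper 44 × 0.31 = 13.64
  Homework 92 × 0.15 = 13.8
  Assignments 78 × 0.07 = 5.46
  Practicals 81 × 0.14 = 11.34
Sum = 70.265
70.265 is ≥ 70 and < 80 → C

C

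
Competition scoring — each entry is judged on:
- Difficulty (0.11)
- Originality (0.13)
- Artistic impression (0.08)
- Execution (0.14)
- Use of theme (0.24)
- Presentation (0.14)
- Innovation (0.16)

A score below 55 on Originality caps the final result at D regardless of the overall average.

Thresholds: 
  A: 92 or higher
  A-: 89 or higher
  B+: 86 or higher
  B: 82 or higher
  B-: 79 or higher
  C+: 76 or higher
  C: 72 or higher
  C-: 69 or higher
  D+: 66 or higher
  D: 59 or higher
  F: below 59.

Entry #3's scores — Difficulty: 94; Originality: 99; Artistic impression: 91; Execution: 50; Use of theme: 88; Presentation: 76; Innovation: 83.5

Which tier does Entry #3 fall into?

B

Originality score 99 ≥ 55: minimum met.
Weighted total:
  Difficulty 94 × 0.11 = 10.34
  Originality 99 × 0.13 = 12.87
  Artistic impression 91 × 0.08 = 7.28
  Execution 50 × 0.14 = 7
  Use of theme 88 × 0.24 = 21.12
  Presentation 76 × 0.14 = 10.64
  Innovation 83.5 × 0.16 = 13.36
Sum = 82.61
82.61 is ≥ 82 and < 86 → B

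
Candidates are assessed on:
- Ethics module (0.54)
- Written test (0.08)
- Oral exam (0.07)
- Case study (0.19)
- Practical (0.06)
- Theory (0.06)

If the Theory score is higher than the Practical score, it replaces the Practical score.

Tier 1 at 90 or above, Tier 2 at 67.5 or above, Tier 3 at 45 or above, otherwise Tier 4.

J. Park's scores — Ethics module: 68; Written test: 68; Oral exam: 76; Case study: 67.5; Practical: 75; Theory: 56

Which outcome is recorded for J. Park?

Tier 2

Theory (56) ≤ Practical (75), so Practical stays at 75.
Weighted total:
  Ethics module 68 × 0.54 = 36.72
  Written test 68 × 0.08 = 5.44
  Oral exam 76 × 0.07 = 5.32
  Case study 67.5 × 0.19 = 12.825
  Practical 75 × 0.06 = 4.5
  Theory 56 × 0.06 = 3.36
Sum = 68.165
68.165 is ≥ 67.5 and < 90 → Tier 2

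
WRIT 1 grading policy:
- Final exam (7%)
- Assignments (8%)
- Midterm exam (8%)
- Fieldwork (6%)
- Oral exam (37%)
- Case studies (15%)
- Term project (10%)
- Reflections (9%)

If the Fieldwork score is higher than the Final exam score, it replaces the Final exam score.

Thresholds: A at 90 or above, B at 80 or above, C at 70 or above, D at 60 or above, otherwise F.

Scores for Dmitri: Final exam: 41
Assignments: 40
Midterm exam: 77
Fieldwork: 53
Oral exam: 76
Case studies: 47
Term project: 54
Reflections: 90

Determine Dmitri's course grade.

D

Fieldwork (53) > Final exam (41), so Final exam counts as 53.
Weighted total:
  Final exam 53 × 0.07 = 3.71
  Assignments 40 × 0.08 = 3.2
  Midterm exam 77 × 0.08 = 6.16
  Fieldwork 53 × 0.06 = 3.18
  Oral exam 76 × 0.37 = 28.12
  Case studies 47 × 0.15 = 7.05
  Term project 54 × 0.1 = 5.4
  Reflections 90 × 0.09 = 8.1
Sum = 64.92
64.92 is ≥ 60 and < 70 → D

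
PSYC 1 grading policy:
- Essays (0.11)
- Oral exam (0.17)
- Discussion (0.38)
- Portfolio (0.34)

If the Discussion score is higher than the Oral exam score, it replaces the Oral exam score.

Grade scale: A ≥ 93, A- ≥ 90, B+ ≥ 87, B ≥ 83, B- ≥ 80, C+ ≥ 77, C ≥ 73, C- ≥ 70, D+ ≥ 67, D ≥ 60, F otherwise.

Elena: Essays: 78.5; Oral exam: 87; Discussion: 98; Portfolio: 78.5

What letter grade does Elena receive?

Discussion (98) > Oral exam (87), so Oral exam counts as 98.
Weighted total:
  Essays 78.5 × 0.11 = 8.635
  Oral exam 98 × 0.17 = 16.66
  Discussion 98 × 0.38 = 37.24
  Portfolio 78.5 × 0.34 = 26.69
Sum = 89.225
89.225 is ≥ 87 and < 90 → B+

B+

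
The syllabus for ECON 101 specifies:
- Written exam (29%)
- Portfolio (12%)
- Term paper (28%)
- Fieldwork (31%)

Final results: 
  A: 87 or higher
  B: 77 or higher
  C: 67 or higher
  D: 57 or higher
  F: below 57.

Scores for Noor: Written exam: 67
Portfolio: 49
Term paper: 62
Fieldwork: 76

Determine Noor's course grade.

D

Weighted total:
  Written exam 67 × 0.29 = 19.43
  Portfolio 49 × 0.12 = 5.88
  Term paper 62 × 0.28 = 17.36
  Fieldwork 76 × 0.31 = 23.56
Sum = 66.23
66.23 is ≥ 57 and < 67 → D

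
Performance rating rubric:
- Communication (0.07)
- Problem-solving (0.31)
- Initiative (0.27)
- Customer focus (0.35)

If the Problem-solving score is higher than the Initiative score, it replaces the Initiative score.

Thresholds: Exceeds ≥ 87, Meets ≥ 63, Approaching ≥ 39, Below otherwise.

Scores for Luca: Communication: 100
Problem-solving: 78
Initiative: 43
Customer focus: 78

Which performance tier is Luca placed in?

Problem-solving (78) > Initiative (43), so Initiative counts as 78.
Weighted total:
  Communication 100 × 0.07 = 7
  Problem-solving 78 × 0.31 = 24.18
  Initiative 78 × 0.27 = 21.06
  Customer focus 78 × 0.35 = 27.3
Sum = 79.54
79.54 is ≥ 63 and < 87 → Meets

Meets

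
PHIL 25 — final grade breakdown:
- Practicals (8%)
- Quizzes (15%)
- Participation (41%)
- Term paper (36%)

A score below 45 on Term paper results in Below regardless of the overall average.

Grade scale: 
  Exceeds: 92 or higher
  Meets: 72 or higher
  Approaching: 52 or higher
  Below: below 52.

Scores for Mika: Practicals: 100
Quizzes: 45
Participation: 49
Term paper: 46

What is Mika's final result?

Term paper score 46 ≥ 45: minimum met.
Weighted total:
  Practicals 100 × 0.08 = 8
  Quizzes 45 × 0.15 = 6.75
  Participation 49 × 0.41 = 20.09
  Term paper 46 × 0.36 = 16.56
Sum = 51.4
51.4 < 52 → Below

Below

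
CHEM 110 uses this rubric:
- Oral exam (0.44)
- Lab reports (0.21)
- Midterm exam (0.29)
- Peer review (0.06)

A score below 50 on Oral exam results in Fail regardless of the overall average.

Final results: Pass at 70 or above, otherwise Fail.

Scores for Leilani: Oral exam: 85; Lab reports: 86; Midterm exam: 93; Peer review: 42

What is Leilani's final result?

Pass

Oral exam score 85 ≥ 50: minimum met.
Weighted total:
  Oral exam 85 × 0.44 = 37.4
  Lab reports 86 × 0.21 = 18.06
  Midterm exam 93 × 0.29 = 26.97
  Peer review 42 × 0.06 = 2.52
Sum = 84.95
84.95 ≥ 70 → Pass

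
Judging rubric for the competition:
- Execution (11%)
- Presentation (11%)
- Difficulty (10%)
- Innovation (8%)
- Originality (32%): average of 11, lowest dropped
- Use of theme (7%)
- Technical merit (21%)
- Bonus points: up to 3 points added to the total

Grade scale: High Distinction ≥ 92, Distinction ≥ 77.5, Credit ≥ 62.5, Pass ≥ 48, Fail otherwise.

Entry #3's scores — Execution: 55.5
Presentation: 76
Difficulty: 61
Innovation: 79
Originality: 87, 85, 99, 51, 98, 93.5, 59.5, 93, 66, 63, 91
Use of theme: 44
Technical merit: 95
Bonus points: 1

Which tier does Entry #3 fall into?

Distinction

Originality: drop 51 → average of remaining 10 = 835/10 = 83.5
Weighted total:
  Execution 55.5 × 0.11 = 6.105
  Presentation 76 × 0.11 = 8.36
  Difficulty 61 × 0.1 = 6.1
  Innovation 79 × 0.08 = 6.32
  Originality 83.5 × 0.32 = 26.72
  Use of theme 44 × 0.07 = 3.08
  Technical merit 95 × 0.21 = 19.95
Sum = 76.635
Bonus points: 76.635 + 1 = 77.635
77.635 is ≥ 77.5 and < 92 → Distinction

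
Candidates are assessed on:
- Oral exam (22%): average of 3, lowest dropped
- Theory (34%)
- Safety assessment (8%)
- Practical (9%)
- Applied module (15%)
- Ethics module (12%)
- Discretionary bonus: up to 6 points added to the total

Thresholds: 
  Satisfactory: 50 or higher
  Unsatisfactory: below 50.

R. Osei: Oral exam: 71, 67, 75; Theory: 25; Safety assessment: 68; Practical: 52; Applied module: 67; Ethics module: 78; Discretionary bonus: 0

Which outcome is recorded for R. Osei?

Satisfactory

Oral exam: drop 67 → average of remaining 2 = 146/2 = 73
Weighted total:
  Oral exam 73 × 0.22 = 16.06
  Theory 25 × 0.34 = 8.5
  Safety assessment 68 × 0.08 = 5.44
  Practical 52 × 0.09 = 4.68
  Applied module 67 × 0.15 = 10.05
  Ethics module 78 × 0.12 = 9.36
Sum = 54.09
Discretionary bonus: 54.09 + 0 = 54.09
54.09 ≥ 50 → Satisfactory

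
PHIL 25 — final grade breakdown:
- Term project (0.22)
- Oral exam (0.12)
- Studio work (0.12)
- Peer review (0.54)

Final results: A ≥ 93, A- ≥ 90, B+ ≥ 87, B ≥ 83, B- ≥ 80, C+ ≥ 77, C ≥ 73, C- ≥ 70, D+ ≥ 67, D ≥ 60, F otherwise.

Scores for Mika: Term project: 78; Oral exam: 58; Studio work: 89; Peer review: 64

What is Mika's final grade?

Weighted total:
  Term project 78 × 0.22 = 17.16
  Oral exam 58 × 0.12 = 6.96
  Studio work 89 × 0.12 = 10.68
  Peer review 64 × 0.54 = 34.56
Sum = 69.36
69.36 is ≥ 67 and < 70 → D+

D+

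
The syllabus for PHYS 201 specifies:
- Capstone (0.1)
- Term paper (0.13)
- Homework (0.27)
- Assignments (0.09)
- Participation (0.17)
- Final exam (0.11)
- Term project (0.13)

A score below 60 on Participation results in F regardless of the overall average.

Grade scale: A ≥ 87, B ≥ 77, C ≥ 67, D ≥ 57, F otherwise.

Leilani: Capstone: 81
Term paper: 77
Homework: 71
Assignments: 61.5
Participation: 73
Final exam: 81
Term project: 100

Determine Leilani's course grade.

B

Participation score 73 ≥ 60: minimum met.
Weighted total:
  Capstone 81 × 0.1 = 8.1
  Term paper 77 × 0.13 = 10.01
  Homework 71 × 0.27 = 19.17
  Assignments 61.5 × 0.09 = 5.535
  Participation 73 × 0.17 = 12.41
  Final exam 81 × 0.11 = 8.91
  Term project 100 × 0.13 = 13
Sum = 77.135
77.135 is ≥ 77 and < 87 → B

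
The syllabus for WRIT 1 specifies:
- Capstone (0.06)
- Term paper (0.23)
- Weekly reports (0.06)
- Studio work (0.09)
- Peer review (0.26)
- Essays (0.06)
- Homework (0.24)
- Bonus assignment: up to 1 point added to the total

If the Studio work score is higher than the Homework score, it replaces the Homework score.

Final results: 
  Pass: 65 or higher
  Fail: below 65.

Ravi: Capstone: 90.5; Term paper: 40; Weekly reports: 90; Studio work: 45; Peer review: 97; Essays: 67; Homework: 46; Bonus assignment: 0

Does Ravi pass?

Studio work (45) ≤ Homework (46), so Homework stays at 46.
Weighted total:
  Capstone 90.5 × 0.06 = 5.43
  Term paper 40 × 0.23 = 9.2
  Weekly reports 90 × 0.06 = 5.4
  Studio work 45 × 0.09 = 4.05
  Peer review 97 × 0.26 = 25.22
  Essays 67 × 0.06 = 4.02
  Homework 46 × 0.24 = 11.04
Sum = 64.36
Bonus assignment: 64.36 + 0 = 64.36
64.36 < 65 → Fail

Fail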